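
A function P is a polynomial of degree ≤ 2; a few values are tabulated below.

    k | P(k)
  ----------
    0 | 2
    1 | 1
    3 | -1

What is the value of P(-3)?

Write P(k) = ak² + bk + c; the 3 given values yield a linear system in the 3 coefficients.
Solving, the leading coefficient vanishes, and P(k) = -k + 2.
Then P(-3) = 5.

5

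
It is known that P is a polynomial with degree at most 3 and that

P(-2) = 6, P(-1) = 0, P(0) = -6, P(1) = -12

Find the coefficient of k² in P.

Write P(k) = ak³ + bk² + ck + d; the 4 given values yield a linear system in the 4 coefficients.
Solving, the top 2 coefficients vanish, and P(k) = -6k - 6.
The coefficient of k² is 0.

0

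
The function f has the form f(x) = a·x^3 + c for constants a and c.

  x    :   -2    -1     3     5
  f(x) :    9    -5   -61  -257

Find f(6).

-439

From f(-2) = 9 and f(-1) = -5: -8a + c = 9 and -1a + c = -5.
Subtracting: 7a = -14, so a = -2; then c = 9 − (-2)·(-8) = -7.
So f(x) = -2x³ − 7, and f(6) = -439.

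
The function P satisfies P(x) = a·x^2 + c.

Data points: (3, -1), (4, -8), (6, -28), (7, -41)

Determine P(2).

From P(3) = -1 and P(4) = -8: 9a + c = -1 and 16a + c = -8.
Subtracting: 7a = -7, so a = -1; then c = -1 − (-1)·9 = 8.
So P(x) = -1x² + 8, and P(2) = 4.

4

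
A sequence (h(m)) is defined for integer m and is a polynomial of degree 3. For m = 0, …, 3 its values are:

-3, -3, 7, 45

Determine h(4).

Write h(m) = am³ + bm² + cm + d; the 4 given values yield a linear system in the 4 coefficients.
Solving, h(m) = 3m³ - 4m² + m - 3.
Then h(4) = 129.

129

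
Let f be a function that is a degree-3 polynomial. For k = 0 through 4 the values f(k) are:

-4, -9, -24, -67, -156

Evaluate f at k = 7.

-879

First differences: -5, -15, -43, -89. Second differences: -10, -28, -46. Third differences: -18, -18.
Level-3 differences are constant, so f has degree 3.
Fitting a degree-3 polynomial gives f(k) = -3k³ + 4k² - 6k - 4.
Then f(7) = -879.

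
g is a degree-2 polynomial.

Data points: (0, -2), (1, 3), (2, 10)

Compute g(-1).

-5

Write g(t) = at² + bt + c; the 3 given values yield a linear system in the 3 coefficients.
Solving, g(t) = t² + 4t - 2.
Then g(-1) = -5.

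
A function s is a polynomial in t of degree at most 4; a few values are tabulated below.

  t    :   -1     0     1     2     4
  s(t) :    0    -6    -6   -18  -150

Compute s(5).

Write s(t) = at^4 + bt³ + ct² + dt + e; the 5 given values yield a linear system in the 5 coefficients.
Solving, the leading coefficient vanishes, and s(t) = -3t³ + 3t² - 6.
Then s(5) = -306.

-306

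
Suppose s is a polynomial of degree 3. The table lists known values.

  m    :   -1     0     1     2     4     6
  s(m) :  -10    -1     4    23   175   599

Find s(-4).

Write s(m) = am³ + bm² + cm + d; the 6 given values yield a linear system in the 4 coefficients.
Solving, s(m) = 3m³ - 2m² + 4m - 1.
Then s(-4) = -241.

-241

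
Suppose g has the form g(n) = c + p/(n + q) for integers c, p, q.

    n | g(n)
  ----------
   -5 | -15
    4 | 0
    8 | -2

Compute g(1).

(g(n) − c)(n + q) = p for each data point; the three points give a linear system in c and q, then p follows.
Solving: c = -5, q = 2, p = 30, so g(n) = -5 + 30/(n + 2).
Then g(1) = -5 + 30/3 = 5.

5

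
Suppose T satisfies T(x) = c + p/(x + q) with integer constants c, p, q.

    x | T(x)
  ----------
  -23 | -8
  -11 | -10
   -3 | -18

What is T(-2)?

-22

(T(x) − c)(x + q) = p for each data point; the three points give a linear system in c and q, then p follows.
Solving: c = -6, q = -1, p = 48, so T(x) = -6 + 48/(x − 1).
Then T(-2) = -6 + 48/(-3) = -22.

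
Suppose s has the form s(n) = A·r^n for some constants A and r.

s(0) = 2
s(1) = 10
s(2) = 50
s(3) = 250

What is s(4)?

1250

Consecutive ratio: 10/2 = 5, and 50/10 = 5, so r = 5.
Then A·5^0 = 2 gives A = 2, and s(n) = 2·5^n.
s(4) = 2·5^4 = 1250.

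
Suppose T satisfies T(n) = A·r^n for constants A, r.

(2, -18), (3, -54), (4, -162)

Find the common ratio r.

3

Consecutive ratio: -54/(-18) = 3, and -162/(-54) = 3, so r = 3.
Then A·3^2 = -18 gives A = -2, and T(n) = -2·3^n.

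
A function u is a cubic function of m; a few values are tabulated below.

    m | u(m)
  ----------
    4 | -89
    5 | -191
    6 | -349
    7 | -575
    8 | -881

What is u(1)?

1

First differences: -102, -158, -226, -306. Second differences: -56, -68, -80. Third differences: -12, -12.
Level-3 differences are constant, so u has degree 3.
Fitting a degree-3 polynomial gives u(m) = -2m³ + 2m² + 2m - 1.
Then u(1) = 1.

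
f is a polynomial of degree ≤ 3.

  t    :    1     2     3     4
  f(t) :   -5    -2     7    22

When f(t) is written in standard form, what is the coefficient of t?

First differences: 3, 9, 15. Second differences: 6, 6.
Level-2 differences are constant, so f has degree 2.
Fitting a degree-2 polynomial gives f(t) = 3t² - 6t - 2.
The coefficient of t is -6.

-6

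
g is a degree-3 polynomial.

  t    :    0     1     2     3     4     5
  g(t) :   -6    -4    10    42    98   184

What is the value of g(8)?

682

First differences: 2, 14, 32, 56, 86. Second differences: 12, 18, 24, 30. Third differences: 6, 6, 6.
Level-3 differences are constant, so g has degree 3.
Fitting a degree-3 polynomial gives g(t) = t³ + 3t² - 2t - 6.
Then g(8) = 682.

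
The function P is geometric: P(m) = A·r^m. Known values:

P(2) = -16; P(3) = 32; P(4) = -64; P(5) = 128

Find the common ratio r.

Consecutive ratio: 32/(-16) = -2, and -64/32 = -2, so r = -2.
Then A·(-2)^2 = -16 gives A = -4, and P(m) = -4·(-2)^m.

-2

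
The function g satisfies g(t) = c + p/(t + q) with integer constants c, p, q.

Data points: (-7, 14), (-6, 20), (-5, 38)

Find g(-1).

-10

(g(t) − c)(t + q) = p for each data point; the three points give a linear system in c and q, then p follows.
Solving: c = 2, q = 4, p = -36, so g(t) = 2 − 36/(t + 4).
Then g(-1) = 2 − 36/3 = -10.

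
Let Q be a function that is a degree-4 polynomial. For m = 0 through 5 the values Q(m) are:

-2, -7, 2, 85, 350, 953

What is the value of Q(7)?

4037

First differences: -5, 9, 83, 265, 603. Second differences: 14, 74, 182, 338. Third differences: 60, 108, 156. Fourth differences: 48, 48.
Level-4 differences are constant, so Q has degree 4.
Fitting a degree-4 polynomial gives Q(m) = 2m^4 - 2m³ - m² - 4m - 2.
Then Q(7) = 4037.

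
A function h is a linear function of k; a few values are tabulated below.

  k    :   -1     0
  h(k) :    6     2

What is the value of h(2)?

-6

Write h(k) = ak + b; the 2 given values yield a linear system in the 2 coefficients.
Solving, h(k) = -4k + 2.
Then h(2) = -6.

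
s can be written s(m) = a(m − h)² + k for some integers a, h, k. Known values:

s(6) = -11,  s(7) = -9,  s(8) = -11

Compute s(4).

First differences 2, -2; second difference -4 = 2a, so a = -2.
Expanding, the m-coefficient is −2ah = 4h; matching it to the data gives h = 7, and then k = -9.
So s(m) = -2(m − 7)² − 9.
s(4) = -2·(-3)² − 9 = -27.

-27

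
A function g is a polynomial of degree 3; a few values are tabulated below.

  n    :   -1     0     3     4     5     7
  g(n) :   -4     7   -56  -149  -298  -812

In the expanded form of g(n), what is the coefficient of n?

9

Write g(n) = an³ + bn² + cn + d; the 6 given values yield a linear system in the 4 coefficients.
Solving, g(n) = -2n³ - 4n² + 9n + 7.
The coefficient of n is 9.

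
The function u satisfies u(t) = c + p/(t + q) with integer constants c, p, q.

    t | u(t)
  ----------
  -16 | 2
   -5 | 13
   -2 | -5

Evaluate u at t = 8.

(u(t) − c)(t + q) = p for each data point; the three points give a linear system in c and q, then p follows.
Solving: c = 1, q = 4, p = -12, so u(t) = 1 − 12/(t + 4).
Then u(8) = 1 − 12/12 = 0.

0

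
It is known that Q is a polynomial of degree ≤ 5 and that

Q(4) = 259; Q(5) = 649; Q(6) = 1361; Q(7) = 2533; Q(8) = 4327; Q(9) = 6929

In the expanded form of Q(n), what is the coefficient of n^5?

Write Q(n) = an^5 + bn^4 + cn³ + dn² + en + p; the 6 given values yield a linear system in the 6 coefficients.
Solving, the leading coefficient vanishes, and Q(n) = n^4 + n³ - 5n² + 5n - 1.
The coefficient of n^5 is 0.

0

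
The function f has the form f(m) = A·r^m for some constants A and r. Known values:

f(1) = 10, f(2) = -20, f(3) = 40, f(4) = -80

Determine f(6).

Consecutive ratio: -20/10 = -2, and 40/(-20) = -2, so r = -2.
Then A·(-2)^1 = 10 gives A = -5, and f(m) = -5·(-2)^m.
f(6) = -5·(-2)^6 = -320.

-320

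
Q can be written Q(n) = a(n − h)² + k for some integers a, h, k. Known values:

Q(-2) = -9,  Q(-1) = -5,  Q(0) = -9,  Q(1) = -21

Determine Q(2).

First differences 4, -4, -12; second difference -8 = 2a, so a = -4.
Expanding, the n-coefficient is −2ah = 8h; matching it to the data gives h = -1, and then k = -5.
So Q(n) = -4(n + 1)² − 5.
Q(2) = -4·3² − 5 = -41.

-41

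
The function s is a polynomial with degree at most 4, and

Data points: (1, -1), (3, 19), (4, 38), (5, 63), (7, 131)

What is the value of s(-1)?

3

Write s(t) = at^4 + bt³ + ct² + dt + e; the 5 given values yield a linear system in the 5 coefficients.
Solving, the top 2 coefficients vanish, and s(t) = 3t² - 2t - 2.
Then s(-1) = 3.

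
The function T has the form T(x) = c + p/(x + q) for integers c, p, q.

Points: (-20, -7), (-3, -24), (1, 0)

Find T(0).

(T(x) − c)(x + q) = p for each data point; the three points give a linear system in c and q, then p follows.
Solving: c = -6, q = 2, p = 18, so T(x) = -6 + 18/(x + 2).
Then T(0) = -6 + 18/2 = 3.

3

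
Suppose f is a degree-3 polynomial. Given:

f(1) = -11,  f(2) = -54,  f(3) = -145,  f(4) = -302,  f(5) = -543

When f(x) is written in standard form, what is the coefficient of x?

-4

First differences: -43, -91, -157, -241. Second differences: -48, -66, -84. Third differences: -18, -18.
Level-3 differences are constant, so f has degree 3.
Fitting a degree-3 polynomial gives f(x) = -3x³ - 6x² - 4x + 2.
The coefficient of x is -4.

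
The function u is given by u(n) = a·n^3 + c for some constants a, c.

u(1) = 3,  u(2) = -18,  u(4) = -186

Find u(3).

From u(1) = 3 and u(2) = -18: 1a + c = 3 and 8a + c = -18.
Subtracting: 7a = -21, so a = -3; then c = 3 − (-3)·1 = 6.
So u(n) = -3n³ + 6, and u(3) = -75.

-75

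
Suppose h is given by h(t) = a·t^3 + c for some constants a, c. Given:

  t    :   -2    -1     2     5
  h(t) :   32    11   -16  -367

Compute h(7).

-1021

From h(-2) = 32 and h(-1) = 11: -8a + c = 32 and -1a + c = 11.
Subtracting: 7a = -21, so a = -3; then c = 32 − (-3)·(-8) = 8.
So h(t) = -3t³ + 8, and h(7) = -1021.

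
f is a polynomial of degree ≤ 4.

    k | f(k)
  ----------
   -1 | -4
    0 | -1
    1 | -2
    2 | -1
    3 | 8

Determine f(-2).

-17

Write f(k) = ak^4 + bk³ + ck² + dk + e; the 5 given values yield a linear system in the 5 coefficients.
Solving, the leading coefficient vanishes, and f(k) = k³ - 2k² - 1.
Then f(-2) = -17.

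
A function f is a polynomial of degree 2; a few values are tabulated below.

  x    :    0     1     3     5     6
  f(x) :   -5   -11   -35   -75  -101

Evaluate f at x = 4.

Write f(x) = ax² + bx + c; the 5 given values yield a linear system in the 3 coefficients.
Solving, f(x) = -2x² - 4x - 5.
Then f(4) = -53.

-53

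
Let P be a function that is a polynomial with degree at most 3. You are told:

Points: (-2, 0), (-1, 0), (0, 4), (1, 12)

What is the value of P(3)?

40

First differences: 0, 4, 8. Second differences: 4, 4.
Level-2 differences are constant, so P has degree 2.
Fitting a degree-2 polynomial gives P(t) = 2t² + 6t + 4.
Then P(3) = 40.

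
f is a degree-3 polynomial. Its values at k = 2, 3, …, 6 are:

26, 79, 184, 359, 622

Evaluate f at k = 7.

First differences: 53, 105, 175, 263. Second differences: 52, 70, 88. Third differences: 18, 18.
Level-3 differences are constant, so f has degree 3.
Fitting a degree-3 polynomial gives f(k) = 3k³ - k² + k + 4.
Then f(7) = 991.

991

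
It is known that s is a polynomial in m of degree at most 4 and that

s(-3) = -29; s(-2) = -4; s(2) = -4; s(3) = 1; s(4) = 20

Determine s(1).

Write s(m) = am^4 + bm³ + cm² + dm + e; the 5 given values yield a linear system in the 5 coefficients.
Solving, the leading coefficient vanishes, and s(m) = m³ - 2m² - 4m + 4.
Then s(1) = -1.

-1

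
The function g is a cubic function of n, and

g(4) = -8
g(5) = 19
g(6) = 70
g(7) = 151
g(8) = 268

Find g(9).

First differences: 27, 51, 81, 117. Second differences: 24, 30, 36. Third differences: 6, 6.
Level-3 differences are constant, so g has degree 3.
Extending the table by one column gives the next first difference 159, so g(9) = 268 + 159 = 427.

427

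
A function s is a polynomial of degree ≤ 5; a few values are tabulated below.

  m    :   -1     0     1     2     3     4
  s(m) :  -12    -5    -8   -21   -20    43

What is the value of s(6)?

667

First differences: 7, -3, -13, 1, 63. Second differences: -10, -10, 14, 62. Third differences: 0, 24, 48. Fourth differences: 24, 24.
Level-4 differences are constant, so s has degree 4.
Fitting a degree-4 polynomial gives s(m) = m^4 - 2m³ - 6m² + 4m - 5.
Then s(6) = 667.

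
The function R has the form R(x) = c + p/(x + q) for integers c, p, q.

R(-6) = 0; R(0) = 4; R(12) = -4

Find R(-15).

-1

(R(x) − c)(x + q) = p for each data point; the three points give a linear system in c and q, then p follows.
Solving: c = -2, q = -3, p = -18, so R(x) = -2 − 18/(x − 3).
Then R(-15) = -2 − 18/(-18) = -1.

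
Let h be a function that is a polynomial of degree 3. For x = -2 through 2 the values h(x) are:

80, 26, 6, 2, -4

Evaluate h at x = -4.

362

First differences: -54, -20, -4, -6. Second differences: 34, 16, -2. Third differences: -18, -18.
Level-3 differences are constant, so h has degree 3.
Fitting a degree-3 polynomial gives h(x) = -3x³ + 8x² - 9x + 6.
Then h(-4) = 362.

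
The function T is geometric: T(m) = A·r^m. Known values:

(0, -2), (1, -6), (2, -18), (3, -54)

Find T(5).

Consecutive ratio: -6/(-2) = 3, and -18/(-6) = 3, so r = 3.
Then A·3^0 = -2 gives A = -2, and T(m) = -2·3^m.
T(5) = -2·3^5 = -486.

-486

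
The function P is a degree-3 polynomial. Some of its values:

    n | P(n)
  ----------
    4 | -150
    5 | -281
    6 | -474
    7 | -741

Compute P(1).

Write P(n) = an³ + bn² + cn + d; the 4 given values yield a linear system in the 4 coefficients.
Solving, P(n) = -2n³ - n² - 6.
Then P(1) = -9.

-9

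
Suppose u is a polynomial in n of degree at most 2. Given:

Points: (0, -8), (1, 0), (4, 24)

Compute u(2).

8

Write u(n) = an² + bn + c; the 3 given values yield a linear system in the 3 coefficients.
Solving, the leading coefficient vanishes, and u(n) = 8n - 8.
Then u(2) = 8.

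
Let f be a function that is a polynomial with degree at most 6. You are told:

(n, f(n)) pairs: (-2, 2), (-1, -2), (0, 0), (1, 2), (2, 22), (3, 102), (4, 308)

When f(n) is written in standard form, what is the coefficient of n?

Write f(n) = an^6 + bn^5 + cn^4 + dn³ + en² + pn + q; the 7 given values yield a linear system in the 7 coefficients.
Solving, the top 2 coefficients vanish, and f(n) = n^4 + n³ - n² + n.
The coefficient of n is 1.

1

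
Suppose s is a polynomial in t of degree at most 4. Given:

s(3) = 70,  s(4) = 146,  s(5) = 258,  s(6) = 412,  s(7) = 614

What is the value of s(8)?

First differences: 76, 112, 154, 202. Second differences: 36, 42, 48. Third differences: 6, 6.
Level-3 differences are constant, so s has degree 3.
Extending the table by one column gives the next first difference 256, so s(8) = 614 + 256 = 870.

870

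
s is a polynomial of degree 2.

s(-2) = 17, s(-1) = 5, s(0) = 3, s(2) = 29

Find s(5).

143

Write s(x) = ax² + bx + c; the 4 given values yield a linear system in the 3 coefficients.
Solving, s(x) = 5x² + 3x + 3.
Then s(5) = 143.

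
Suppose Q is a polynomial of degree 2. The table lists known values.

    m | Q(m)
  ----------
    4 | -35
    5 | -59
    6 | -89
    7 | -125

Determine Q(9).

Write Q(m) = am² + bm + c; the 4 given values yield a linear system in the 3 coefficients.
Solving, Q(m) = -3m² + 3m + 1.
Then Q(9) = -215.

-215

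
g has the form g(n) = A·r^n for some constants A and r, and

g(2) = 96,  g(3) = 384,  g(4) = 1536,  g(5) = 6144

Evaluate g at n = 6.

Consecutive ratio: 384/96 = 4, and 1536/384 = 4, so r = 4.
Then A·4^2 = 96 gives A = 6, and g(n) = 6·4^n.
g(6) = 6·4^6 = 24576.

24576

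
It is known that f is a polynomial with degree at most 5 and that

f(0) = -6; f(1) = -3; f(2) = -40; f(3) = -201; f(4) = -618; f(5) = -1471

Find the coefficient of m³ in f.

-2

First differences: 3, -37, -161, -417, -853. Second differences: -40, -124, -256, -436. Third differences: -84, -132, -180. Fourth differences: -48, -48.
Level-4 differences are constant, so f has degree 4.
Fitting a degree-4 polynomial gives f(m) = -2m^4 - 2m³ + 7m - 6.
The coefficient of m³ is -2.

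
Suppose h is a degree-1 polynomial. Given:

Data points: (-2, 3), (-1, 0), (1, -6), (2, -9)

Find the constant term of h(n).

Write h(n) = an + b; the 4 given values yield a linear system in the 2 coefficients.
Solving, h(n) = -3n - 3.
The constant term is h(0) = -3.

-3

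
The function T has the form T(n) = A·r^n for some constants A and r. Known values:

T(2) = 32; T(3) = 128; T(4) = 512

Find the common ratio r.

4

Consecutive ratio: 128/32 = 4, and 512/128 = 4, so r = 4.
Then A·4^2 = 32 gives A = 2, and T(n) = 2·4^n.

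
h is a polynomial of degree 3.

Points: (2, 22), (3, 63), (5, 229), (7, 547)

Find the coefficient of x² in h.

4

Write h(x) = ax³ + bx² + cx + d; the 4 given values yield a linear system in the 4 coefficients.
Solving, h(x) = x³ + 4x² + 2x - 6.
The coefficient of x² is 4.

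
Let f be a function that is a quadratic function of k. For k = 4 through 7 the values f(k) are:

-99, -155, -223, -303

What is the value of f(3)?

First differences: -56, -68, -80. Second differences: -12, -12.
Level-2 differences are constant, so f has degree 2.
Fitting a degree-2 polynomial gives f(k) = -6k² - 2k + 5.
Then f(3) = -55.

-55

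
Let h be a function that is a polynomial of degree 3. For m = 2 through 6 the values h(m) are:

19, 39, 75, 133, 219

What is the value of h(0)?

First differences: 20, 36, 58, 86. Second differences: 16, 22, 28. Third differences: 6, 6.
Level-3 differences are constant, so h has degree 3.
Fitting a degree-3 polynomial gives h(m) = m³ - m² + 6m + 3.
Then h(0) = 3.

3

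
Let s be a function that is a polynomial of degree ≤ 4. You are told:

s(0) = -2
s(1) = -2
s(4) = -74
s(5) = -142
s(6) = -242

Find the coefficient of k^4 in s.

Write s(k) = ak^4 + bk³ + ck² + dk + e; the 5 given values yield a linear system in the 5 coefficients.
Solving, the leading coefficient vanishes, and s(k) = -k³ - k² + 2k - 2.
The coefficient of k^4 is 0.

0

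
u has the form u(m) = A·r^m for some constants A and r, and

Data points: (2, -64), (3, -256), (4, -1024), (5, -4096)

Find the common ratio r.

Consecutive ratio: -256/(-64) = 4, and -1024/(-256) = 4, so r = 4.
Then A·4^2 = -64 gives A = -4, and u(m) = -4·4^m.

4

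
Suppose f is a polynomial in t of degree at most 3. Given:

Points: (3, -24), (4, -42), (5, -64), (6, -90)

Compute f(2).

-10

Write f(t) = at³ + bt² + ct + d; the 4 given values yield a linear system in the 4 coefficients.
Solving, the leading coefficient vanishes, and f(t) = -2t² - 4t + 6.
Then f(2) = -10.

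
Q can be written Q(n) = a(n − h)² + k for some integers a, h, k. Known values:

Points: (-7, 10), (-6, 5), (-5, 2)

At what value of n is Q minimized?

-4

First differences -5, -3; second difference 2 = 2a, so a = 1.
Expanding, the n-coefficient is −2ah = -2h; matching it to the data gives h = -4, and then k = 1.
So Q(n) = 1(n + 4)² + 1.
Hence h = -4.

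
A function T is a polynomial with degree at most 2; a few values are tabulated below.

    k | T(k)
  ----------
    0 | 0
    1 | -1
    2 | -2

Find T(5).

First differences: -1, -1.
Level-1 differences are constant, so T has degree 1.
Fitting a degree-1 polynomial gives T(k) = -k.
Then T(5) = -5.

-5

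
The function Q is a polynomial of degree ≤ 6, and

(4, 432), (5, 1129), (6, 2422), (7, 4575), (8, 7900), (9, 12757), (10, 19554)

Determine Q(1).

Write Q(m) = am^6 + bm^5 + cm^4 + dm³ + em² + pm + q; the 7 given values yield a linear system in the 7 coefficients.
Solving, the top 2 coefficients vanish, and Q(m) = 2m^4 - 4m² - 5m + 4.
Then Q(1) = -3.

-3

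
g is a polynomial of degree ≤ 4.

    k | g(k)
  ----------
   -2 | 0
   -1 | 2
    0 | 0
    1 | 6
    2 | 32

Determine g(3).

90

First differences: 2, -2, 6, 26. Second differences: -4, 8, 20. Third differences: 12, 12.
Level-3 differences are constant, so g has degree 3.
Extending the table by one column gives the next first difference 58, so g(3) = 32 + 58 = 90.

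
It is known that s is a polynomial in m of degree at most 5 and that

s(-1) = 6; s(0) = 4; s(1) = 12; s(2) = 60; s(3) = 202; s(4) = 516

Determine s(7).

First differences: -2, 8, 48, 142, 314. Second differences: 10, 40, 94, 172. Third differences: 30, 54, 78. Fourth differences: 24, 24.
Level-4 differences are constant, so s has degree 4.
Fitting a degree-4 polynomial gives s(m) = m^4 + 3m³ + 4m² + 4.
Then s(7) = 3630.

3630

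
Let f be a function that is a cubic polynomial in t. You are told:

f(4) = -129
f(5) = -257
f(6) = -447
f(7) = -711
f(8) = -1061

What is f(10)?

First differences: -128, -190, -264, -350. Second differences: -62, -74, -86. Third differences: -12, -12.
Level-3 differences are constant, so f has degree 3.
Fitting a degree-3 polynomial gives f(t) = -2t³ - t² + 3t + 3.
Then f(10) = -2067.

-2067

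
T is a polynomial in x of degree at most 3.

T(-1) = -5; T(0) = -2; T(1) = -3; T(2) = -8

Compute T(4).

First differences: 3, -1, -5. Second differences: -4, -4.
Level-2 differences are constant, so T has degree 2.
Fitting a degree-2 polynomial gives T(x) = -2x² + x - 2.
Then T(4) = -30.

-30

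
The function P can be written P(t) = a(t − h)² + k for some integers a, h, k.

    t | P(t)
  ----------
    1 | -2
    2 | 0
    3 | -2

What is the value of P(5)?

-18

First differences 2, -2; second difference -4 = 2a, so a = -2.
Expanding, the t-coefficient is −2ah = 4h; matching it to the data gives h = 2, and then k = 0.
So P(t) = -2(t − 2)² + 0.
P(5) = -2·3² + 0 = -18.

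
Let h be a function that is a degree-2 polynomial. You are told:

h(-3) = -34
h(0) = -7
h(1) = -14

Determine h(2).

-29

Write h(t) = at² + bt + c; the 3 given values yield a linear system in the 3 coefficients.
Solving, h(t) = -4t² - 3t - 7.
Then h(2) = -29.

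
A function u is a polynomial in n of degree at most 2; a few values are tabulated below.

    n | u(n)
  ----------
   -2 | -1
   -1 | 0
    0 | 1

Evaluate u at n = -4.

First differences: 1, 1.
Level-1 differences are constant, so u has degree 1.
Fitting a degree-1 polynomial gives u(n) = n + 1.
Then u(-4) = -3.

-3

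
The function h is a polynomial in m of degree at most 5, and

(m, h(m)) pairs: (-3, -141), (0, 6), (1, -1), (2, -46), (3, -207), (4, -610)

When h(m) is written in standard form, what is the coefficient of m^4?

-2

Write h(m) = am^5 + bm^4 + cm³ + dm² + em + p; the 6 given values yield a linear system in the 6 coefficients.
Solving, the leading coefficient vanishes, and h(m) = -2m^4 - m³ - 2m² - 2m + 6.
The coefficient of m^4 is -2.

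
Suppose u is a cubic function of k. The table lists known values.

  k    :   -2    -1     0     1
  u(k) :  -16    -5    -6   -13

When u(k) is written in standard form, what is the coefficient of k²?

-3

Write u(k) = ak³ + bk² + ck + d; the 4 given values yield a linear system in the 4 coefficients.
Solving, u(k) = k³ - 3k² - 5k - 6.
The coefficient of k² is -3.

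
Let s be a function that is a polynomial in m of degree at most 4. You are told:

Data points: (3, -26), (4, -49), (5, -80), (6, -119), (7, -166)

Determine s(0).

First differences: -23, -31, -39, -47. Second differences: -8, -8, -8.
Level-2 differences are constant, so s has degree 2.
Fitting a degree-2 polynomial gives s(m) = -4m² + 5m - 5.
Then s(0) = -5.

-5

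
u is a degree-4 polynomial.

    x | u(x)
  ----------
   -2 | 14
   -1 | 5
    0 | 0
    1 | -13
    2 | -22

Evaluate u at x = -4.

212

Write u(x) = ax^4 + bx³ + cx² + dx + e; the 5 given values yield a linear system in the 5 coefficients.
Solving, u(x) = x^4 - 5x² - 9x.
Then u(-4) = 212.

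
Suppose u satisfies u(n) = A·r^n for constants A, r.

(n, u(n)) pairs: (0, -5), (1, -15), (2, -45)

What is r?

3

Consecutive ratio: -15/(-5) = 3, and -45/(-15) = 3, so r = 3.
Then A·3^0 = -5 gives A = -5, and u(n) = -5·3^n.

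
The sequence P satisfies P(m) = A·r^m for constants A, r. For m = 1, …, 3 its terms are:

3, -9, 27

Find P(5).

Consecutive ratio: -9/3 = -3, and 27/(-9) = -3, so r = -3.
Then A·(-3)^1 = 3 gives A = -1, and P(m) = -1·(-3)^m.
P(5) = -1·(-3)^5 = 243.

243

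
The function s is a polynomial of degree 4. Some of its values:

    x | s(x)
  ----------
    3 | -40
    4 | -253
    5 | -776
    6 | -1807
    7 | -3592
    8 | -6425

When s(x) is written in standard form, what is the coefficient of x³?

3

First differences: -213, -523, -1031, -1785, -2833. Second differences: -310, -508, -754, -1048. Third differences: -198, -246, -294. Fourth differences: -48, -48.
Level-4 differences are constant, so s has degree 4.
Fitting a degree-4 polynomial gives s(x) = -2x^4 + 3x³ + 3x² + 5x - 1.
The coefficient of x³ is 3.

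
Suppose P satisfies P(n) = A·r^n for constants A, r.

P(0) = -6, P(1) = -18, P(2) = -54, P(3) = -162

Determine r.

3

Consecutive ratio: -18/(-6) = 3, and -54/(-18) = 3, so r = 3.
Then A·3^0 = -6 gives A = -6, and P(n) = -6·3^n.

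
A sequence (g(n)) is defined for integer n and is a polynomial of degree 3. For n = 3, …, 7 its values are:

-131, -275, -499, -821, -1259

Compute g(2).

-49

First differences: -144, -224, -322, -438. Second differences: -80, -98, -116. Third differences: -18, -18.
Level-3 differences are constant, so g has degree 3.
Fitting a degree-3 polynomial gives g(n) = -3n³ - 4n² - 5n + 1.
Then g(2) = -49.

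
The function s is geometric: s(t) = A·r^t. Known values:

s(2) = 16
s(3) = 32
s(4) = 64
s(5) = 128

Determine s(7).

512

Consecutive ratio: 32/16 = 2, and 64/32 = 2, so r = 2.
Then A·2^2 = 16 gives A = 4, and s(t) = 4·2^t.
s(7) = 4·2^7 = 512.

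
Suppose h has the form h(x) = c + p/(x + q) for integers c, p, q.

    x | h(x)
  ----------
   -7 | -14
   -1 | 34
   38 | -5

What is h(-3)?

-46

(h(x) − c)(x + q) = p for each data point; the three points give a linear system in c and q, then p follows.
Solving: c = -6, q = 2, p = 40, so h(x) = -6 + 40/(x + 2).
Then h(-3) = -6 + 40/(-1) = -46.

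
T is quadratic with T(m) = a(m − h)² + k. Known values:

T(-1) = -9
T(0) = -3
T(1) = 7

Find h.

-2

First differences 6, 10; second difference 4 = 2a, so a = 2.
Expanding, the m-coefficient is −2ah = -4h; matching it to the data gives h = -2, and then k = -11.
So T(m) = 2(m + 2)² − 11.
Hence h = -2.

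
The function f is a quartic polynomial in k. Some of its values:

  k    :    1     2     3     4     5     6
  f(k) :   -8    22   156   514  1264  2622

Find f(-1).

Write f(k) = ak^4 + bk³ + ck² + dk + e; the 6 given values yield a linear system in the 5 coefficients.
Solving, f(k) = 2k^4 + 2k² - 6k - 6.
Then f(-1) = 4.

4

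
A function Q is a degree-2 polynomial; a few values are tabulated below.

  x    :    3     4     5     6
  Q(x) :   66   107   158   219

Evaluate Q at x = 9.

462

First differences: 41, 51, 61. Second differences: 10, 10.
Level-2 differences are constant, so Q has degree 2.
Fitting a degree-2 polynomial gives Q(x) = 5x² + 6x + 3.
Then Q(9) = 462.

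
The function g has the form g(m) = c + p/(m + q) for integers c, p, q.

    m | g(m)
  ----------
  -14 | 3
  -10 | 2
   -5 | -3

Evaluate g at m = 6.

8

(g(m) − c)(m + q) = p for each data point; the three points give a linear system in c and q, then p follows.
Solving: c = 5, q = 2, p = 24, so g(m) = 5 + 24/(m + 2).
Then g(6) = 5 + 24/8 = 8.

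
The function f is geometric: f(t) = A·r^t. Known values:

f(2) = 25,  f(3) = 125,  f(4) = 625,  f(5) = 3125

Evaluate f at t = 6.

15625

Consecutive ratio: 125/25 = 5, and 625/125 = 5, so r = 5.
Then A·5^2 = 25 gives A = 1, and f(t) = 1·5^t.
f(6) = 1·5^6 = 15625.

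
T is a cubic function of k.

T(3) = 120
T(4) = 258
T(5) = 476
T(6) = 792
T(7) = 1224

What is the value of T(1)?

12

First differences: 138, 218, 316, 432. Second differences: 80, 98, 116. Third differences: 18, 18.
Level-3 differences are constant, so T has degree 3.
Fitting a degree-3 polynomial gives T(k) = 3k³ + 4k² - k + 6.
Then T(1) = 12.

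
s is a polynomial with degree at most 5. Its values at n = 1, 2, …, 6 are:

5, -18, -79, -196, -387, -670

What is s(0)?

First differences: -23, -61, -117, -191, -283. Second differences: -38, -56, -74, -92. Third differences: -18, -18, -18.
Level-3 differences are constant, so s has degree 3.
Fitting a degree-3 polynomial gives s(n) = -3n³ - n² + n + 8.
The constant term is s(0) = 8.

8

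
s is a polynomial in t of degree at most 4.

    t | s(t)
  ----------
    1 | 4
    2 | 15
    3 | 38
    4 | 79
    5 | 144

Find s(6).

First differences: 11, 23, 41, 65. Second differences: 12, 18, 24. Third differences: 6, 6.
Level-3 differences are constant, so s has degree 3.
Fitting a degree-3 polynomial gives s(t) = t³ + 4t - 1.
Then s(6) = 239.

239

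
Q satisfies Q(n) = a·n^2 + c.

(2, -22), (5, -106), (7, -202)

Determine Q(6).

-150

From Q(2) = -22 and Q(5) = -106: 4a + c = -22 and 25a + c = -106.
Subtracting: 21a = -84, so a = -4; then c = -22 − (-4)·4 = -6.
So Q(n) = -4n² − 6, and Q(6) = -150.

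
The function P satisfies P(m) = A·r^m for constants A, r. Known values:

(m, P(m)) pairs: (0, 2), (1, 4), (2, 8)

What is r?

2

Consecutive ratio: 4/2 = 2, and 8/4 = 2, so r = 2.
Then A·2^0 = 2 gives A = 2, and P(m) = 2·2^m.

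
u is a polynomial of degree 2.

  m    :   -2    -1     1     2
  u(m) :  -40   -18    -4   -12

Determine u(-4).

Write u(m) = am² + bm + c; the 4 given values yield a linear system in the 3 coefficients.
Solving, u(m) = -5m² + 7m - 6.
Then u(-4) = -114.

-114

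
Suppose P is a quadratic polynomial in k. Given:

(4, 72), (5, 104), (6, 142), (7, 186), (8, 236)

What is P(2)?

26

Write P(k) = ak² + bk + c; the 5 given values yield a linear system in the 3 coefficients.
Solving, P(k) = 3k² + 5k + 4.
Then P(2) = 26.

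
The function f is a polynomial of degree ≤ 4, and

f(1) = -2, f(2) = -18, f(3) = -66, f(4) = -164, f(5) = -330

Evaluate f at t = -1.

First differences: -16, -48, -98, -166. Second differences: -32, -50, -68. Third differences: -18, -18.
Level-3 differences are constant, so f has degree 3.
Fitting a degree-3 polynomial gives f(t) = -3t³ + 2t² - t.
Then f(-1) = 6.

6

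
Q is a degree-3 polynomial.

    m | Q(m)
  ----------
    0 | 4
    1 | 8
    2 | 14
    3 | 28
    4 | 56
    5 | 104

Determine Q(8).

Write Q(m) = am³ + bm² + cm + d; the 6 given values yield a linear system in the 4 coefficients.
Solving, Q(m) = m³ - 2m² + 5m + 4.
Then Q(8) = 428.

428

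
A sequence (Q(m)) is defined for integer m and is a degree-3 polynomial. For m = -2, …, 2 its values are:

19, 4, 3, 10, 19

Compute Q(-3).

Write Q(m) = am³ + bm² + cm + d; the 5 given values yield a linear system in the 4 coefficients.
Solving, Q(m) = -m³ + 4m² + 4m + 3.
Then Q(-3) = 54.

54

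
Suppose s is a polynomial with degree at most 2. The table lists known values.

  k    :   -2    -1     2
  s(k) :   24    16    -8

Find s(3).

-16

Write s(k) = ak² + bk + c; the 3 given values yield a linear system in the 3 coefficients.
Solving, the leading coefficient vanishes, and s(k) = -8k + 8.
Then s(3) = -16.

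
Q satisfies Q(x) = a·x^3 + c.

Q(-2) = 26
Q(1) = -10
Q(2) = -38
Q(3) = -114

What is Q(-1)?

From Q(-2) = 26 and Q(1) = -10: -8a + c = 26 and 1a + c = -10.
Subtracting: 9a = -36, so a = -4; then c = 26 − (-4)·(-8) = -6.
So Q(x) = -4x³ − 6, and Q(-1) = -2.

-2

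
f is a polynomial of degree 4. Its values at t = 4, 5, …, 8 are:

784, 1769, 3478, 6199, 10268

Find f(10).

24034

Write f(t) = at^4 + bt³ + ct² + dt + e; the 5 given values yield a linear system in the 5 coefficients.
Solving, f(t) = 2t^4 + 4t³ + 3t + 4.
Then f(10) = 24034.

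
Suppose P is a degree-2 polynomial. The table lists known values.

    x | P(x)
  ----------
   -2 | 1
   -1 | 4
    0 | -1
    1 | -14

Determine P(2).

-35

First differences: 3, -5, -13. Second differences: -8, -8.
Level-2 differences are constant, so P has degree 2.
Fitting a degree-2 polynomial gives P(x) = -4x² - 9x - 1.
Then P(2) = -35.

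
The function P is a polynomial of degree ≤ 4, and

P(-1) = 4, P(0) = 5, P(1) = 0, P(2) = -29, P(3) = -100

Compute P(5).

First differences: 1, -5, -29, -71. Second differences: -6, -24, -42. Third differences: -18, -18.
Level-3 differences are constant, so P has degree 3.
Fitting a degree-3 polynomial gives P(k) = -3k³ - 3k² + k + 5.
Then P(5) = -440.

-440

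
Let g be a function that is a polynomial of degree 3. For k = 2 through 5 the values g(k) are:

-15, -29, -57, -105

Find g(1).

Write g(k) = ak³ + bk² + ck + d; the 4 given values yield a linear system in the 4 coefficients.
Solving, g(k) = -k³ + 2k² - 5k - 5.
Then g(1) = -9.

-9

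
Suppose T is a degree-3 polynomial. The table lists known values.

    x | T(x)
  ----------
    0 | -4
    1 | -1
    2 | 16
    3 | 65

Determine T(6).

584

Write T(x) = ax³ + bx² + cx + d; the 4 given values yield a linear system in the 4 coefficients.
Solving, T(x) = 3x³ - 2x² + 2x - 4.
Then T(6) = 584.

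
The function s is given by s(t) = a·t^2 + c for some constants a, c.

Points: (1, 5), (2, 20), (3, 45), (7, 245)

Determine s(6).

From s(1) = 5 and s(2) = 20: 1a + c = 5 and 4a + c = 20.
Subtracting: 3a = 15, so a = 5; then c = 5 − 5·1 = 0.
So s(t) = 5t² + 0, and s(6) = 180.

180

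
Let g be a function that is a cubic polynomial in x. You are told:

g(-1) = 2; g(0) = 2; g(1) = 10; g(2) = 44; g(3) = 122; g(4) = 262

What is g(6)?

First differences: 0, 8, 34, 78, 140. Second differences: 8, 26, 44, 62. Third differences: 18, 18, 18.
Level-3 differences are constant, so g has degree 3.
Fitting a degree-3 polynomial gives g(x) = 3x³ + 4x² + x + 2.
Then g(6) = 800.

800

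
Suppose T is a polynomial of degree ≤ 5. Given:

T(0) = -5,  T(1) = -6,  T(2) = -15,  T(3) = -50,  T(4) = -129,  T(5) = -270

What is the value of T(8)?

-1245

First differences: -1, -9, -35, -79, -141. Second differences: -8, -26, -44, -62. Third differences: -18, -18, -18.
Level-3 differences are constant, so T has degree 3.
Fitting a degree-3 polynomial gives T(n) = -3n³ + 5n² - 3n - 5.
Then T(8) = -1245.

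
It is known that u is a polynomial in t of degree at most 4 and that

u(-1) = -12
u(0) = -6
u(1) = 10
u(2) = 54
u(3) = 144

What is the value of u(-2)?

-26

First differences: 6, 16, 44, 90. Second differences: 10, 28, 46. Third differences: 18, 18.
Level-3 differences are constant, so u has degree 3.
Fitting a degree-3 polynomial gives u(t) = 3t³ + 5t² + 8t - 6.
Then u(-2) = -26.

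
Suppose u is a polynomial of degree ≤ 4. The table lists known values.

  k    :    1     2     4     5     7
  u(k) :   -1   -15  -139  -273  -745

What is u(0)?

-3

Write u(k) = ak^4 + bk³ + ck² + dk + e; the 5 given values yield a linear system in the 5 coefficients.
Solving, the leading coefficient vanishes, and u(k) = -2k³ - 2k² + 6k - 3.
The constant term is u(0) = -3.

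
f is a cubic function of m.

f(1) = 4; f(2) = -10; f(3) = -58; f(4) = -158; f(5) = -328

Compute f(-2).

22

Write f(m) = am³ + bm² + cm + d; the 5 given values yield a linear system in the 4 coefficients.
Solving, f(m) = -3m³ + m² + 4m + 2.
Then f(-2) = 22.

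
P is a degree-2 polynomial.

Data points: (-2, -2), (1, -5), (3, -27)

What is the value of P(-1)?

1

Write P(x) = ax² + bx + c; the 3 given values yield a linear system in the 3 coefficients.
Solving, P(x) = -2x² - 3x.
Then P(-1) = 1.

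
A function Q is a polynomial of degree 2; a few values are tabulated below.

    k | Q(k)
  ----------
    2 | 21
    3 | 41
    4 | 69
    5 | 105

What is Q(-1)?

9

Write Q(k) = ak² + bk + c; the 4 given values yield a linear system in the 3 coefficients.
Solving, Q(k) = 4k² + 5.
Then Q(-1) = 9.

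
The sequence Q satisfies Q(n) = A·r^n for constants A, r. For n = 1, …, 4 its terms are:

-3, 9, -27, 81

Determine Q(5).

Consecutive ratio: 9/(-3) = -3, and -27/9 = -3, so r = -3.
Then A·(-3)^1 = -3 gives A = 1, and Q(n) = 1·(-3)^n.
Q(5) = 1·(-3)^5 = -243.

-243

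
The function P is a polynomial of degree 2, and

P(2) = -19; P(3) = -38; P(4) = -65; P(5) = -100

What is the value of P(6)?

-143

First differences: -19, -27, -35. Second differences: -8, -8.
Level-2 differences are constant, so P has degree 2.
Fitting a degree-2 polynomial gives P(k) = -4k² + k - 5.
Then P(6) = -143.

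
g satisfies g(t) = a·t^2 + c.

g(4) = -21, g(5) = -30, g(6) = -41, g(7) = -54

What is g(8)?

-69

From g(4) = -21 and g(5) = -30: 16a + c = -21 and 25a + c = -30.
Subtracting: 9a = -9, so a = -1; then c = -21 − (-1)·16 = -5.
So g(t) = -1t² − 5, and g(8) = -69.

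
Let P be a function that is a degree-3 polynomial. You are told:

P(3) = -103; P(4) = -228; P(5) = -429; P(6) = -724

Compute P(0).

-4

Write P(m) = am³ + bm² + cm + d; the 4 given values yield a linear system in the 4 coefficients.
Solving, P(m) = -3m³ - 2m² - 4.
Then P(0) = -4.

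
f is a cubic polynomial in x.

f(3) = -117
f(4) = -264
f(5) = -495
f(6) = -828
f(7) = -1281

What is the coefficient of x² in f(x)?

-6

First differences: -147, -231, -333, -453. Second differences: -84, -102, -120. Third differences: -18, -18.
Level-3 differences are constant, so f has degree 3.
Fitting a degree-3 polynomial gives f(x) = -3x³ - 6x² + 6x.
The coefficient of x² is -6.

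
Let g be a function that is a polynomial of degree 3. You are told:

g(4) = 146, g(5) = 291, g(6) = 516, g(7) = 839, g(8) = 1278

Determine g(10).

2576

First differences: 145, 225, 323, 439. Second differences: 80, 98, 116. Third differences: 18, 18.
Level-3 differences are constant, so g has degree 3.
Fitting a degree-3 polynomial gives g(m) = 3m³ - 5m² + 7m + 6.
Then g(10) = 2576.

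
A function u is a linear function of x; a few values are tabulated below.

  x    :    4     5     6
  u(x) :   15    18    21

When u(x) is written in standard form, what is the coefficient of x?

3

Write u(x) = ax + b; the 3 given values yield a linear system in the 2 coefficients.
Solving, u(x) = 3x + 3.
The coefficient of x is 3.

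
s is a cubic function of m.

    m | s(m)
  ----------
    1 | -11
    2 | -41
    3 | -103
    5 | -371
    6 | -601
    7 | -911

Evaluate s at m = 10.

-2441

Write s(m) = am³ + bm² + cm + d; the 6 given values yield a linear system in the 4 coefficients.
Solving, s(m) = -2m³ - 4m² - 4m - 1.
Then s(10) = -2441.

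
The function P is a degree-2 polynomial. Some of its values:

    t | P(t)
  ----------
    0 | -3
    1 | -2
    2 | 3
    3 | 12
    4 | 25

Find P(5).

Write P(t) = at² + bt + c; the 5 given values yield a linear system in the 3 coefficients.
Solving, P(t) = 2t² - t - 3.
Then P(5) = 42.

42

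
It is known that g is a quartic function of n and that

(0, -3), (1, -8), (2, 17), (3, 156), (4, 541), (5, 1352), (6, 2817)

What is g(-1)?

-4

First differences: -5, 25, 139, 385, 811, 1465. Second differences: 30, 114, 246, 426, 654. Third differences: 84, 132, 180, 228. Fourth differences: 48, 48, 48.
Level-4 differences are constant, so g has degree 4.
Fitting a degree-4 polynomial gives g(n) = 2n^4 + 2n³ - 5n² - 4n - 3.
Then g(-1) = -4.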